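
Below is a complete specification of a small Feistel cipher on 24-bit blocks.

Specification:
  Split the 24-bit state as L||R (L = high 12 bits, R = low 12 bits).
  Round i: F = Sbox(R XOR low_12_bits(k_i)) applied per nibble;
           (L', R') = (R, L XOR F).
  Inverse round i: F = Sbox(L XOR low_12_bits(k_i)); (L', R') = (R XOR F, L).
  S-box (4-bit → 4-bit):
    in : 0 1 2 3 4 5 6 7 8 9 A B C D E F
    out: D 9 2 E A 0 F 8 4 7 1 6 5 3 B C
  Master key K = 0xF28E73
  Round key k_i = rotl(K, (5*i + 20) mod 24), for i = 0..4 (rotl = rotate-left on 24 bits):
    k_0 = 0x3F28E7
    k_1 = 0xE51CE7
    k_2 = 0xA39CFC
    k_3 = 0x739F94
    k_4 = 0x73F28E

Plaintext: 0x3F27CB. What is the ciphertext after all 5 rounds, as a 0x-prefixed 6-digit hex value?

s_0 = plaintext = 0x3F27CB
s_1 = Round(s_0, k_0) = 0x7CBFD7
s_2 = Round(s_1, k_1) = 0xFD7926
s_3 = Round(s_2, k_2) = 0x926FE6
s_4 = Round(s_3, k_3) = 0xFE64A4
s_5 = Round(s_4, k_4) = 0x4A40C7

0x4A40C7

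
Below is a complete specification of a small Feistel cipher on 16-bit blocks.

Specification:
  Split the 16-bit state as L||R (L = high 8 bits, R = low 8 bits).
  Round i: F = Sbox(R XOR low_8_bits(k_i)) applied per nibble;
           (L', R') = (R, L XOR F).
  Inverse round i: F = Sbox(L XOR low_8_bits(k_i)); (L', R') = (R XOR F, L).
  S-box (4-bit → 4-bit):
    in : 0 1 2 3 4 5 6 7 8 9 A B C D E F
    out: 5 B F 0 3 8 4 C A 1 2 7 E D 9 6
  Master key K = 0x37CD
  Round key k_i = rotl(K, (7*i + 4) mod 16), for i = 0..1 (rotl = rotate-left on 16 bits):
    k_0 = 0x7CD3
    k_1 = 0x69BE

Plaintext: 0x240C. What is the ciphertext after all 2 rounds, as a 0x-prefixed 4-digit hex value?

0xF232

s_0 = plaintext = 0x240C
s_1 = Round(s_0, k_0) = 0x0CF2
s_2 = Round(s_1, k_1) = 0xF232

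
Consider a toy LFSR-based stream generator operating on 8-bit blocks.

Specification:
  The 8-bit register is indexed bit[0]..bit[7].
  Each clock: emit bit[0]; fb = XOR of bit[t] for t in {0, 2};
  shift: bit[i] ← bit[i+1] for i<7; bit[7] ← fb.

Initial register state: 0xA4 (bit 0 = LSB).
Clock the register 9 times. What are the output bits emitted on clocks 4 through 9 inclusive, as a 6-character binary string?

reg_0 = 0xA4
clock 1: out=0, reg = 0xD2
clock 2: out=0, reg = 0x69
clock 3: out=1, reg = 0xB4
clock 4: out=0, reg = 0xDA
clock 5: out=0, reg = 0x6D
clock 6: out=1, reg = 0x36
clock 7: out=0, reg = 0x9B
clock 8: out=1, reg = 0xCD
clock 9: out=1, reg = 0x66

001011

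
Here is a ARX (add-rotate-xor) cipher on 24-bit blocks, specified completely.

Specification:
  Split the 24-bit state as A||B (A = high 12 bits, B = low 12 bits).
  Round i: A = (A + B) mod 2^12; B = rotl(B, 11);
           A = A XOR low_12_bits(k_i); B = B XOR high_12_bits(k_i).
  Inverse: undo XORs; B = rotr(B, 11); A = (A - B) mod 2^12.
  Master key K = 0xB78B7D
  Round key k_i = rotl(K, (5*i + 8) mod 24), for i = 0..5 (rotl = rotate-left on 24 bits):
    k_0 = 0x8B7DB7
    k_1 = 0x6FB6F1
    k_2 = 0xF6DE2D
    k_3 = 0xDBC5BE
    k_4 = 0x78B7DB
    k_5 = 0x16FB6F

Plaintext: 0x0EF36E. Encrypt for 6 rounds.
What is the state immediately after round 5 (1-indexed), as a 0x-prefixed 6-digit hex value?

0xE920C1

s_0 = plaintext = 0x0EF36E
s_1 = Round(s_0, k_0) = 0x9EA900
s_2 = Round(s_1, k_1) = 0x41B27B
s_3 = Round(s_2, k_2) = 0x8BB650
s_4 = Round(s_3, k_3) = 0xAB5E94
s_5 = Round(s_4, k_4) = 0xE920C1
s_6 = Round(s_5, k_5) = 0x43C90F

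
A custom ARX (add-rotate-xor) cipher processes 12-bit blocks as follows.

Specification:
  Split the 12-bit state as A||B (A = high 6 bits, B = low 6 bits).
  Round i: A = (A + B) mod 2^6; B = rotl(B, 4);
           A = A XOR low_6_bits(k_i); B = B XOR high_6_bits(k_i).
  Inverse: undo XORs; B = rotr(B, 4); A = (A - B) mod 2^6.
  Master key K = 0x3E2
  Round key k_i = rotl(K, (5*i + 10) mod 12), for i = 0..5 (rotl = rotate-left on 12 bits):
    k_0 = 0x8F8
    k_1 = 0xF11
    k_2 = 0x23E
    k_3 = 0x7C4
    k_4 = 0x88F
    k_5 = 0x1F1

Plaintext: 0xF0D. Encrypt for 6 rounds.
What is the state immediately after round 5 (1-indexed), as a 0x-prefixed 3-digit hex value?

s_0 = plaintext = 0xF0D
s_1 = Round(s_0, k_0) = 0xC70
s_2 = Round(s_1, k_1) = 0xC30
s_3 = Round(s_2, k_2) = 0x784
s_4 = Round(s_3, k_3) = 0x99E
s_5 = Round(s_4, k_4) = 0x2C5
s_6 = Round(s_5, k_5) = 0x856

0x2C5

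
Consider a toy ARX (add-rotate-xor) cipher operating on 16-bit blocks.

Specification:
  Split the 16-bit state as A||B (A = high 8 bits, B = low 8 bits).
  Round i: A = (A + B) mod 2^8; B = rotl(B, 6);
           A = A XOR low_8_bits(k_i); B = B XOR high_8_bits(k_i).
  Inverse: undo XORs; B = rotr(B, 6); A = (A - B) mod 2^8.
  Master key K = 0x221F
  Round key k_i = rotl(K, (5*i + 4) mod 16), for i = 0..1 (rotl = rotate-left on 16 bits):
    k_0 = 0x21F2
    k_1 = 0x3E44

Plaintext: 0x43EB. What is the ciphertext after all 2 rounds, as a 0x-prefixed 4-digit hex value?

s_0 = plaintext = 0x43EB
s_1 = Round(s_0, k_0) = 0xDCDB
s_2 = Round(s_1, k_1) = 0xF3C8

0xF3C8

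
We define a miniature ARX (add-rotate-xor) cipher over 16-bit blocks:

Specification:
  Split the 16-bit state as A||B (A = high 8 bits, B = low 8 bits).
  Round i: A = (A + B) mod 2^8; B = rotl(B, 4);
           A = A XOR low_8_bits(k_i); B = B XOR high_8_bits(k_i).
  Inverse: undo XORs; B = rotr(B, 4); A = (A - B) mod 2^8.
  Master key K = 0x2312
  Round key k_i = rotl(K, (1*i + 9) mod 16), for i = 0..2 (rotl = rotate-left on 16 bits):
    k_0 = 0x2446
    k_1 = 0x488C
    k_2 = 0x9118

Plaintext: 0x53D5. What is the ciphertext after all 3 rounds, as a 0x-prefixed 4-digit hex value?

0x526C

s_0 = plaintext = 0x53D5
s_1 = Round(s_0, k_0) = 0x6E79
s_2 = Round(s_1, k_1) = 0x6BDF
s_3 = Round(s_2, k_2) = 0x526C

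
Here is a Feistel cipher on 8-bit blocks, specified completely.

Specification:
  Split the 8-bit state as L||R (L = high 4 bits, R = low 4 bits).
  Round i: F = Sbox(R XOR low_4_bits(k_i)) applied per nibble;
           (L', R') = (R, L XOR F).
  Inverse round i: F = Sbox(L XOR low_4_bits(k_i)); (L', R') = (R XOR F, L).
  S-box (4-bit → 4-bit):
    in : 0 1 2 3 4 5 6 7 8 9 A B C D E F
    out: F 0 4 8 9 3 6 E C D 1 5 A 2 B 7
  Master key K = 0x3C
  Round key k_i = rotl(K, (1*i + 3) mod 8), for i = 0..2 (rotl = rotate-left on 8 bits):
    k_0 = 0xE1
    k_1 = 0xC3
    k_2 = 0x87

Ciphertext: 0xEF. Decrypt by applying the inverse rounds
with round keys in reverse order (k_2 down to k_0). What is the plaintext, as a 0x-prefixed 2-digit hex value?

s_0 = ciphertext = 0xEF
s_1 = InvRound(s_0, k_2) = 0x2E
s_2 = InvRound(s_1, k_1) = 0xE2
s_3 = InvRound(s_2, k_0) = 0x5E

0x5E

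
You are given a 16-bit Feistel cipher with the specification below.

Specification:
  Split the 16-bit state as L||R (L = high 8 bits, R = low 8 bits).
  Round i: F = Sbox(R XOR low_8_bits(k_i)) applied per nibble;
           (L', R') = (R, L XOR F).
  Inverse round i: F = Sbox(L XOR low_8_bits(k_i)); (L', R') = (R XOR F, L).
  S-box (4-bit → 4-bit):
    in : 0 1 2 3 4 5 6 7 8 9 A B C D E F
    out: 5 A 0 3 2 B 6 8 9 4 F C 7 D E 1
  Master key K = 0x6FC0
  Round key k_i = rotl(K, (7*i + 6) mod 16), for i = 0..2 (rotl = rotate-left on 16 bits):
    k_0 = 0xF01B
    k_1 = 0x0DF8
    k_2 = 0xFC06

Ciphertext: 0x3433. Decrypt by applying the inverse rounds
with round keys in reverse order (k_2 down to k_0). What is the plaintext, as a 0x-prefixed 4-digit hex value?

0x3028

s_0 = ciphertext = 0x3433
s_1 = InvRound(s_0, k_2) = 0x0334
s_2 = InvRound(s_1, k_1) = 0x2803
s_3 = InvRound(s_2, k_0) = 0x3028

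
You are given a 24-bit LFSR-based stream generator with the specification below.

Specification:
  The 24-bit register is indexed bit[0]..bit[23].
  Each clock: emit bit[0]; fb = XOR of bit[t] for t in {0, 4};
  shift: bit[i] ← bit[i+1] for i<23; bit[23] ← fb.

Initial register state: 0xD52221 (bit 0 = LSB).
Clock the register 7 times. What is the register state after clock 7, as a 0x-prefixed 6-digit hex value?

reg_0 = 0xD52221
clock 1: out=1, reg = 0xEA9110
clock 2: out=0, reg = 0xF54888
clock 3: out=0, reg = 0x7AA444
clock 4: out=0, reg = 0x3D5222
clock 5: out=0, reg = 0x1EA911
clock 6: out=1, reg = 0x0F5488
clock 7: out=0, reg = 0x07AA44

0x07AA44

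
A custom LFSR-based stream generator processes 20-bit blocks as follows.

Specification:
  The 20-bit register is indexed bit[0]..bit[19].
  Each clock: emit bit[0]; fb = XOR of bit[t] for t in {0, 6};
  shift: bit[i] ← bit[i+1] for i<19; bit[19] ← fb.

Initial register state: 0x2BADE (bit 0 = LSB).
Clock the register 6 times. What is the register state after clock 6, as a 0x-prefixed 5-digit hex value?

0xD4AEB

reg_0 = 0x2BADE
clock 1: out=0, reg = 0x95D6F
clock 2: out=1, reg = 0x4AEB7
clock 3: out=1, reg = 0xA575B
clock 4: out=1, reg = 0x52BAD
clock 5: out=1, reg = 0xA95D6
clock 6: out=0, reg = 0xD4AEB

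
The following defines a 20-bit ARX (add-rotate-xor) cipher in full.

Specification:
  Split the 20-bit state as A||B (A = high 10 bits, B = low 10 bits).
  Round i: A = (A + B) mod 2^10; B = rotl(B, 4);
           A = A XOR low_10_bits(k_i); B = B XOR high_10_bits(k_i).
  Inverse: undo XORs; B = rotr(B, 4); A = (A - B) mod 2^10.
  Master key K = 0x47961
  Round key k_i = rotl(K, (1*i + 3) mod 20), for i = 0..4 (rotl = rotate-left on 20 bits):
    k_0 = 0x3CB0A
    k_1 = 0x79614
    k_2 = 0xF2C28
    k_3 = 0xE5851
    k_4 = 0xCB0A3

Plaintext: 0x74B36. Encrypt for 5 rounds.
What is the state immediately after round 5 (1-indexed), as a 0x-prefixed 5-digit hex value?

s_0 = plaintext = 0x74B36
s_1 = Round(s_0, k_0) = 0x80B9E
s_2 = Round(s_1, k_1) = 0xED00B
s_3 = Round(s_2, k_2) = 0xE5F7B
s_4 = Round(s_3, k_3) = 0xD0C2B
s_5 = Round(s_4, k_4) = 0xF359C

0xF359C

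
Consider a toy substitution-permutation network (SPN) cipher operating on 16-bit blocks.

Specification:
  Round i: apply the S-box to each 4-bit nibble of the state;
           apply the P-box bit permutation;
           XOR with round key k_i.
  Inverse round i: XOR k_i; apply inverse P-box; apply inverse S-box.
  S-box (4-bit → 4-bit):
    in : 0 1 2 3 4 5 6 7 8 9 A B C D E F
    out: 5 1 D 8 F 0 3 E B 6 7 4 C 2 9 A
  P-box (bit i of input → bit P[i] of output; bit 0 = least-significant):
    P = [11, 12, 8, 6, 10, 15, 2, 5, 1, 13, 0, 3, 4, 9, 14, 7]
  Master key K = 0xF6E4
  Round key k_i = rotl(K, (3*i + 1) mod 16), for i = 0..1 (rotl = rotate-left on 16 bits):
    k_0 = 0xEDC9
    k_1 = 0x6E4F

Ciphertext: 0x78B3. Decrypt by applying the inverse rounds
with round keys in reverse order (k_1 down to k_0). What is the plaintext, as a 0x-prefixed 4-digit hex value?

s_0 = ciphertext = 0x78B3
s_1 = InvRound(s_0, k_1) = 0x832F
s_2 = InvRound(s_1, k_0) = 0x762E

0x762E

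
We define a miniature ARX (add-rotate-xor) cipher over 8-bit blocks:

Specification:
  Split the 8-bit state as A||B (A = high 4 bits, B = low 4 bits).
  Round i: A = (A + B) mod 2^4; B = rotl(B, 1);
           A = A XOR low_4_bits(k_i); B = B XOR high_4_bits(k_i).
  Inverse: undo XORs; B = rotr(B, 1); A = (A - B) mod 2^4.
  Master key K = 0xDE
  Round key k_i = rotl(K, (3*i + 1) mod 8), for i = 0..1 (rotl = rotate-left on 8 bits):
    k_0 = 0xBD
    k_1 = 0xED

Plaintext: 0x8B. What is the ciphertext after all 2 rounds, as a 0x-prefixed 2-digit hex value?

s_0 = plaintext = 0x8B
s_1 = Round(s_0, k_0) = 0xEC
s_2 = Round(s_1, k_1) = 0x77

0x77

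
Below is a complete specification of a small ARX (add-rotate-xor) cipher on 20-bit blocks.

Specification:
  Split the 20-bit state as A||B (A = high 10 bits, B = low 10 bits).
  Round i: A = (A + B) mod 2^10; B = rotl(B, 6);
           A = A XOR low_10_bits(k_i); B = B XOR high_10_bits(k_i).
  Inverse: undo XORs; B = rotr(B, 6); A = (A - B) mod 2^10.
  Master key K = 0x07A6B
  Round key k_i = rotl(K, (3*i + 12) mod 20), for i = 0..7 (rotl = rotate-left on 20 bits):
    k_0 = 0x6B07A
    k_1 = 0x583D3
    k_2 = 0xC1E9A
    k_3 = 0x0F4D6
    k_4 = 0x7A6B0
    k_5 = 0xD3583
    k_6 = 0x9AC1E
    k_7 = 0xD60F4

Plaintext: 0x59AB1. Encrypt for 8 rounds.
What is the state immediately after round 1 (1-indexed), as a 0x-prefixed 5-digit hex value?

s_0 = plaintext = 0x59AB1
s_1 = Round(s_0, k_0) = 0x1B5C7
s_2 = Round(s_1, k_1) = 0x79CBC
s_3 = Round(s_2, k_2) = 0x0E40C
s_4 = Round(s_3, k_3) = 0x24F3D
s_5 = Round(s_4, k_4) = 0x5829A
s_6 = Round(s_5, k_5) = 0x9E5E4
s_7 = Round(s_6, k_6) = 0x10F75
s_8 = Round(s_7, k_7) = 0xD322F

0x1B5C7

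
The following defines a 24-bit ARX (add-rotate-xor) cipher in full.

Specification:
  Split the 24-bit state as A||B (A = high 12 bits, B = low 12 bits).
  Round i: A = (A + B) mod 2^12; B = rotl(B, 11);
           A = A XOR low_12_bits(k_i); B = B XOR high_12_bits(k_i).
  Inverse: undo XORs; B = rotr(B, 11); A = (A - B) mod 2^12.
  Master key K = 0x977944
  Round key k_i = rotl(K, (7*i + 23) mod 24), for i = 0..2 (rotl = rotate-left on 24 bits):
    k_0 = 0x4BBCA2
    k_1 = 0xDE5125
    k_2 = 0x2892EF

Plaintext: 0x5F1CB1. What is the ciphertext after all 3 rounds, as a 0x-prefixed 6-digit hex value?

0x8B52C3

s_0 = plaintext = 0x5F1CB1
s_1 = Round(s_0, k_0) = 0xE00AE3
s_2 = Round(s_1, k_1) = 0x9C6094
s_3 = Round(s_2, k_2) = 0x8B52C3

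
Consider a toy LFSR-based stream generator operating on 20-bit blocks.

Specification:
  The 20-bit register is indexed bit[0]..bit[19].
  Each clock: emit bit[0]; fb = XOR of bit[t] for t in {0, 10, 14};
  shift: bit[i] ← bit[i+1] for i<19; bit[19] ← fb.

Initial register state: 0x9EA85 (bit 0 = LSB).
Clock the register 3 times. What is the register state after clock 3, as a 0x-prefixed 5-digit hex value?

reg_0 = 0x9EA85
clock 1: out=1, reg = 0x4F542
clock 2: out=0, reg = 0x27AA1
clock 3: out=1, reg = 0x13D50

0x13D50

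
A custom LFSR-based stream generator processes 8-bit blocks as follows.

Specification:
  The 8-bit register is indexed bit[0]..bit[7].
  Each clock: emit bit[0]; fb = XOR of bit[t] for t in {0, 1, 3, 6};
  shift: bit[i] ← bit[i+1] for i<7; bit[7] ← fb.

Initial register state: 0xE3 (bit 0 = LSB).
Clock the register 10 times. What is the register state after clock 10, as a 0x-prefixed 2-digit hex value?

0x02

reg_0 = 0xE3
clock 1: out=1, reg = 0xF1
clock 2: out=1, reg = 0x78
clock 3: out=0, reg = 0x3C
clock 4: out=0, reg = 0x9E
clock 5: out=0, reg = 0x4F
clock 6: out=1, reg = 0x27
clock 7: out=1, reg = 0x13
clock 8: out=1, reg = 0x09
clock 9: out=1, reg = 0x04
clock 10: out=0, reg = 0x02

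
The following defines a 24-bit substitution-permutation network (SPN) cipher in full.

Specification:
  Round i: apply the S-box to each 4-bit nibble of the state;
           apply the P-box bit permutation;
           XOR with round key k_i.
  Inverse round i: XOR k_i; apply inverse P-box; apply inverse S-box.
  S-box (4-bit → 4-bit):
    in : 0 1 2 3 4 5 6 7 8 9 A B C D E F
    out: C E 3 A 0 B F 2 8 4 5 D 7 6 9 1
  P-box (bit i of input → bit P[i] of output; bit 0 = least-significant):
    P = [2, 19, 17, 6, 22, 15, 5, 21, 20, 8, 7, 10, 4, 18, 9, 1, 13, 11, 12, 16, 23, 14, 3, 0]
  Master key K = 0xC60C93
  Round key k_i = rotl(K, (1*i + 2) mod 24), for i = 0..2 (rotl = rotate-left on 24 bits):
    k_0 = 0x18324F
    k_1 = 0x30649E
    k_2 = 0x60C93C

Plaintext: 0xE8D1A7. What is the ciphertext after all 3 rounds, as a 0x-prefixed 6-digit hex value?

0x6363DE

s_0 = plaintext = 0xE8D1A7
s_1 = Round(s_0, k_0) = 0xD535EE
s_2 = Round(s_1, k_1) = 0x4509D0
s_3 = Round(s_2, k_2) = 0x6363DE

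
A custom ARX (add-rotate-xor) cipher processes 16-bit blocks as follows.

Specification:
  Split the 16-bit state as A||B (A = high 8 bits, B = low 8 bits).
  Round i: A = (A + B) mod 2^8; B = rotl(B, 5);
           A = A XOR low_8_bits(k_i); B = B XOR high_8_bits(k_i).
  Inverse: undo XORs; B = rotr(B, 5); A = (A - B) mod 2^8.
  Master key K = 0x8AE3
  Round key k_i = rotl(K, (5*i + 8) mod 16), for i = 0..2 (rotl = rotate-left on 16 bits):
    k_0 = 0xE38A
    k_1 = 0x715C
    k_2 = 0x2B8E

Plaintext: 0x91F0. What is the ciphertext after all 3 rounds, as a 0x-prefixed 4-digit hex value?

s_0 = plaintext = 0x91F0
s_1 = Round(s_0, k_0) = 0x0BFD
s_2 = Round(s_1, k_1) = 0x54CE
s_3 = Round(s_2, k_2) = 0xACF2

0xACF2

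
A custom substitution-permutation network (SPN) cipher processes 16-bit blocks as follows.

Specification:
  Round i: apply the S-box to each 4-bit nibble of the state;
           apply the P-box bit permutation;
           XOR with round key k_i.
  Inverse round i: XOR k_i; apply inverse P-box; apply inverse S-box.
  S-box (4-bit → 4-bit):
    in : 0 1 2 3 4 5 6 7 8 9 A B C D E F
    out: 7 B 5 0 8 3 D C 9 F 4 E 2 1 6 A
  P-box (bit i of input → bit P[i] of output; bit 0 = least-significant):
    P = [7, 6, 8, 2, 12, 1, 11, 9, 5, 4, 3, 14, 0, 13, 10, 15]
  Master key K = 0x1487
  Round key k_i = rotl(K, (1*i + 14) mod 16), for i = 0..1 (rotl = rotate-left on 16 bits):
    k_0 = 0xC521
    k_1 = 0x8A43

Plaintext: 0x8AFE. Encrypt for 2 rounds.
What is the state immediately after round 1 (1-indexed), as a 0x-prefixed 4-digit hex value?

0x466A

s_0 = plaintext = 0x8AFE
s_1 = Round(s_0, k_0) = 0x466A
s_2 = Round(s_1, k_1) = 0x516B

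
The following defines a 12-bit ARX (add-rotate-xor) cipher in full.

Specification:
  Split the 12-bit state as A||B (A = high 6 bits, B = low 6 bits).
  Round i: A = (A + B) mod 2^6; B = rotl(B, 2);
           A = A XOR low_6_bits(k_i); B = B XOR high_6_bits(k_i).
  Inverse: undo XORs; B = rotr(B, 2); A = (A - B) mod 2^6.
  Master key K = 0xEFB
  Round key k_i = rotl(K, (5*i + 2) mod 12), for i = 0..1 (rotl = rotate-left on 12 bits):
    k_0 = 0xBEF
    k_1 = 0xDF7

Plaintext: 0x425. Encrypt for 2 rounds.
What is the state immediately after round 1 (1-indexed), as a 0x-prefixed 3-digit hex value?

s_0 = plaintext = 0x425
s_1 = Round(s_0, k_0) = 0x6B9
s_2 = Round(s_1, k_1) = 0x910

0x6B9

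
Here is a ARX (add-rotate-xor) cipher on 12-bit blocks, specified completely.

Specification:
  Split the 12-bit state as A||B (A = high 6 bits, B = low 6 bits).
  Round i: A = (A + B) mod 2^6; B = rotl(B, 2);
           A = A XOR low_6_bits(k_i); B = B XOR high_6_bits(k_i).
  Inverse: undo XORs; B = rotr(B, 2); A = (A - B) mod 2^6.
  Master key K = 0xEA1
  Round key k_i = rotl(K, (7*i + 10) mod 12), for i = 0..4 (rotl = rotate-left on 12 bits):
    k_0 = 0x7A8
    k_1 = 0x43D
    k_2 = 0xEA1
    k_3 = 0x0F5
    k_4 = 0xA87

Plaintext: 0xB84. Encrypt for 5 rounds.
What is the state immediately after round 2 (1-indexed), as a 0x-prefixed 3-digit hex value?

s_0 = plaintext = 0xB84
s_1 = Round(s_0, k_0) = 0x68E
s_2 = Round(s_1, k_1) = 0x568
s_3 = Round(s_2, k_2) = 0x718
s_4 = Round(s_3, k_3) = 0x062
s_5 = Round(s_4, k_4) = 0x920

0x568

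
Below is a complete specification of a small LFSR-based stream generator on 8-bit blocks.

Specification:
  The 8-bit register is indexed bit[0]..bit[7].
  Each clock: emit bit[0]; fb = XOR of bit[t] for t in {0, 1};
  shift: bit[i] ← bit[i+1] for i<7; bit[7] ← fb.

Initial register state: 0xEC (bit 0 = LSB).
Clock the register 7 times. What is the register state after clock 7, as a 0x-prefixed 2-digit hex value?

0x35

reg_0 = 0xEC
clock 1: out=0, reg = 0x76
clock 2: out=0, reg = 0xBB
clock 3: out=1, reg = 0x5D
clock 4: out=1, reg = 0xAE
clock 5: out=0, reg = 0xD7
clock 6: out=1, reg = 0x6B
clock 7: out=1, reg = 0x35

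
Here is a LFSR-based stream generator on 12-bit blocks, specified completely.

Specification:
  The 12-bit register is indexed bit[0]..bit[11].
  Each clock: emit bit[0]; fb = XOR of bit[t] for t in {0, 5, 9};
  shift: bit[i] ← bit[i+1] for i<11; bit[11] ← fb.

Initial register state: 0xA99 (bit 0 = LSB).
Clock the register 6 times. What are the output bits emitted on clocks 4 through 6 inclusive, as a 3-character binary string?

reg_0 = 0xA99
clock 1: out=1, reg = 0x54C
clock 2: out=0, reg = 0x2A6
clock 3: out=0, reg = 0x153
clock 4: out=1, reg = 0x8A9
clock 5: out=1, reg = 0x454
clock 6: out=0, reg = 0x22A

110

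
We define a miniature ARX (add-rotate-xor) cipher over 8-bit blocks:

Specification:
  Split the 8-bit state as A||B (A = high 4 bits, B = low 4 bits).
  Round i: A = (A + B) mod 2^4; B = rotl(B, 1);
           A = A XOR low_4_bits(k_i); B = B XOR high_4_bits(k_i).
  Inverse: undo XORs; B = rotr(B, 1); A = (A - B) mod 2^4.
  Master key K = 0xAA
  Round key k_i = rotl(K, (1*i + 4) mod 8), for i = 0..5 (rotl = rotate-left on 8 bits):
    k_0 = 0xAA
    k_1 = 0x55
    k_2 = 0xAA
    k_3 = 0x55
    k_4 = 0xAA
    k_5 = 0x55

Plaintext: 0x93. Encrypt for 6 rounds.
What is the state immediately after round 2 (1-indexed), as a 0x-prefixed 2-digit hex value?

0x7C

s_0 = plaintext = 0x93
s_1 = Round(s_0, k_0) = 0x6C
s_2 = Round(s_1, k_1) = 0x7C
s_3 = Round(s_2, k_2) = 0x93
s_4 = Round(s_3, k_3) = 0x93
s_5 = Round(s_4, k_4) = 0x6C
s_6 = Round(s_5, k_5) = 0x7C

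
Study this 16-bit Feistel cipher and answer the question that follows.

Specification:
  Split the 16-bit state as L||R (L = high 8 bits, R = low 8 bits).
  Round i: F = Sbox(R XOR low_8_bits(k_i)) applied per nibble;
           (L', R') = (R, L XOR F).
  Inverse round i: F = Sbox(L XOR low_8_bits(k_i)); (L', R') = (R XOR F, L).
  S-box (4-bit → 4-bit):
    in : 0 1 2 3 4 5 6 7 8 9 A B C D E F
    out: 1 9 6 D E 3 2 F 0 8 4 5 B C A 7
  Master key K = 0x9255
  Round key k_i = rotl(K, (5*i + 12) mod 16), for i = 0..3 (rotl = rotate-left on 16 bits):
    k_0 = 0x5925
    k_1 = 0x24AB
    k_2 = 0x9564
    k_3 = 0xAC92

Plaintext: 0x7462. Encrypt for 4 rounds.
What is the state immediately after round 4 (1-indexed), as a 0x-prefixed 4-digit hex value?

s_0 = plaintext = 0x7462
s_1 = Round(s_0, k_0) = 0x629B
s_2 = Round(s_1, k_1) = 0x9BB3
s_3 = Round(s_2, k_2) = 0xB354
s_4 = Round(s_3, k_3) = 0x5401

0x5401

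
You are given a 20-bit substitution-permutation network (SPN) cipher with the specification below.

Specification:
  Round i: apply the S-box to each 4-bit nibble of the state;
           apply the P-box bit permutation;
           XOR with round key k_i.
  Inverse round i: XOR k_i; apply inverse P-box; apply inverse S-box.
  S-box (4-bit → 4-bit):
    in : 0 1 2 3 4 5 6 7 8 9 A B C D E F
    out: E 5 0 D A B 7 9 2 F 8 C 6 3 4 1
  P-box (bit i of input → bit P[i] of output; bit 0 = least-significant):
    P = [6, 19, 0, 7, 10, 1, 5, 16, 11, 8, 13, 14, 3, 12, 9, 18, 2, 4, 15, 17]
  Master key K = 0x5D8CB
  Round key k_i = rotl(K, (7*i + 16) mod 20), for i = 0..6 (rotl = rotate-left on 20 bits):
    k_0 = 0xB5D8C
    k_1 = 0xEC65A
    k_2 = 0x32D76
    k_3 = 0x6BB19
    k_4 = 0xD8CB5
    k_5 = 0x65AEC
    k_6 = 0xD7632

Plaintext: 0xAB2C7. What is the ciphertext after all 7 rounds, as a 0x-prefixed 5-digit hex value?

s_0 = plaintext = 0xAB2C7
s_1 = Round(s_0, k_0) = 0xD5F6E
s_2 = Round(s_1, k_1) = 0xADA65
s_3 = Round(s_2, k_2) = 0x9799C
s_4 = Round(s_3, k_3) = 0x95626
s_5 = Round(s_4, k_4) = 0x335E8
s_6 = Round(s_5, k_5) = 0x891C0
s_7 = Round(s_6, k_6) = 0x14C89

0x14C89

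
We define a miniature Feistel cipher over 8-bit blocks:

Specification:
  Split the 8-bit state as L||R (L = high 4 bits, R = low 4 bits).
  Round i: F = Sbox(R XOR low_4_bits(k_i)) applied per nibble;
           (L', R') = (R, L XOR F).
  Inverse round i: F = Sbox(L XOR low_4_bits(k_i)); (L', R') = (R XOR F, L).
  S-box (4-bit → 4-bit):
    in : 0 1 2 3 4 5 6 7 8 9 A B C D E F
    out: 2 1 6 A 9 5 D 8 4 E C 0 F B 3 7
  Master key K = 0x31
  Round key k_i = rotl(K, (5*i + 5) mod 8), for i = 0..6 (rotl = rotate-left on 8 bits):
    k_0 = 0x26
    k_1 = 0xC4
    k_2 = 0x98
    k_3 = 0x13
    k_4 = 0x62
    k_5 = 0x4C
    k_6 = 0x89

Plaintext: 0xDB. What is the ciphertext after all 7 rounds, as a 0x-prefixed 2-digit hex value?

0x6F

s_0 = plaintext = 0xDB
s_1 = Round(s_0, k_0) = 0xB6
s_2 = Round(s_1, k_1) = 0x6D
s_3 = Round(s_2, k_2) = 0xD3
s_4 = Round(s_3, k_3) = 0x3F
s_5 = Round(s_4, k_4) = 0xF8
s_6 = Round(s_5, k_5) = 0x86
s_7 = Round(s_6, k_6) = 0x6F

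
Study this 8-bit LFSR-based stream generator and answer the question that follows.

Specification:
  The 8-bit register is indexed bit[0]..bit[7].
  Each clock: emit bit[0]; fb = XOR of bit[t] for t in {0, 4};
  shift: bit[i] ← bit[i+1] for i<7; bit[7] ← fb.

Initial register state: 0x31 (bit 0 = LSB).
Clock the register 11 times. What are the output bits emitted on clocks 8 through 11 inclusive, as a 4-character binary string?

0010

reg_0 = 0x31
clock 1: out=1, reg = 0x18
clock 2: out=0, reg = 0x8C
clock 3: out=0, reg = 0x46
clock 4: out=0, reg = 0x23
clock 5: out=1, reg = 0x91
clock 6: out=1, reg = 0x48
clock 7: out=0, reg = 0x24
clock 8: out=0, reg = 0x12
clock 9: out=0, reg = 0x89
clock 10: out=1, reg = 0xC4
clock 11: out=0, reg = 0x62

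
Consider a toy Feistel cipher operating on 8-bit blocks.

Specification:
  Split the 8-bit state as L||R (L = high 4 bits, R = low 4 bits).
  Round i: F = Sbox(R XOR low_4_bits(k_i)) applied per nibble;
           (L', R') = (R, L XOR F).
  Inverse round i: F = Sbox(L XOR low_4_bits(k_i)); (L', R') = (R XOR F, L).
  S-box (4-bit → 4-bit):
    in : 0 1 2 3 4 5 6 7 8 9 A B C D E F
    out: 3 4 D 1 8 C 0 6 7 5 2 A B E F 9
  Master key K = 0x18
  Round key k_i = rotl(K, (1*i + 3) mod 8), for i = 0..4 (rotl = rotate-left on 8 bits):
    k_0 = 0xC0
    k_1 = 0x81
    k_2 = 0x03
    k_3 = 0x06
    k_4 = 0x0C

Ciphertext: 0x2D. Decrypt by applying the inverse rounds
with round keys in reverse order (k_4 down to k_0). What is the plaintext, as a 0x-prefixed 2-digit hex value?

0x5A

s_0 = ciphertext = 0x2D
s_1 = InvRound(s_0, k_4) = 0x22
s_2 = InvRound(s_1, k_3) = 0xA2
s_3 = InvRound(s_2, k_2) = 0x7A
s_4 = InvRound(s_3, k_1) = 0xA7
s_5 = InvRound(s_4, k_0) = 0x5A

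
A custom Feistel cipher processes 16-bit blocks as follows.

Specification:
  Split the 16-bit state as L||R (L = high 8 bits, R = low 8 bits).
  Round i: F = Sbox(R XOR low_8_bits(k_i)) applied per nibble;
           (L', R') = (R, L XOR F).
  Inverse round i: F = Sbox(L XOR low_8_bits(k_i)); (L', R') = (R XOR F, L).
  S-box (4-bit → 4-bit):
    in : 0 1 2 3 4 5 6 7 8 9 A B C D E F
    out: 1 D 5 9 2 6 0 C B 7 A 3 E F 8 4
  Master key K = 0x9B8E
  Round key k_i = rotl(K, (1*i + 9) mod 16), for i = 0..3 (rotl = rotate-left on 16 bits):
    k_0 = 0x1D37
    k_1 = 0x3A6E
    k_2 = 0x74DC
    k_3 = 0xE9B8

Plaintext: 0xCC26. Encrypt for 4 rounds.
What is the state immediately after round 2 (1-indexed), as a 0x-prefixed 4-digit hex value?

s_0 = plaintext = 0xCC26
s_1 = Round(s_0, k_0) = 0x2611
s_2 = Round(s_1, k_1) = 0x11E2
s_3 = Round(s_2, k_2) = 0xE289
s_4 = Round(s_3, k_3) = 0x897F

0x11E2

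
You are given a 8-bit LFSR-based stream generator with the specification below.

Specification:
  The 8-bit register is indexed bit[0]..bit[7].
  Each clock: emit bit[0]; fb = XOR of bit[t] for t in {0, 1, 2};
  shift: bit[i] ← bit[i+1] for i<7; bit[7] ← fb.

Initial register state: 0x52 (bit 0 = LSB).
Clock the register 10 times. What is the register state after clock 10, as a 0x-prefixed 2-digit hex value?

reg_0 = 0x52
clock 1: out=0, reg = 0xA9
clock 2: out=1, reg = 0xD4
clock 3: out=0, reg = 0xEA
clock 4: out=0, reg = 0xF5
clock 5: out=1, reg = 0x7A
clock 6: out=0, reg = 0xBD
clock 7: out=1, reg = 0x5E
clock 8: out=0, reg = 0x2F
clock 9: out=1, reg = 0x97
clock 10: out=1, reg = 0xCB

0xCB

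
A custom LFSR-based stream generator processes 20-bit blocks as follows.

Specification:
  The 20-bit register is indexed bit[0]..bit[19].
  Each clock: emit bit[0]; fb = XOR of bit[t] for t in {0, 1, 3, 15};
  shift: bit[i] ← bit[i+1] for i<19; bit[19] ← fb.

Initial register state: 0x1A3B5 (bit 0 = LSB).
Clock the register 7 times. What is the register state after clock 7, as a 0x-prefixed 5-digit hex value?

0xB4347

reg_0 = 0x1A3B5
clock 1: out=1, reg = 0x0D1DA
clock 2: out=0, reg = 0x868ED
clock 3: out=1, reg = 0x43476
clock 4: out=0, reg = 0xA1A3B
clock 5: out=1, reg = 0xD0D1D
clock 6: out=1, reg = 0x6868E
clock 7: out=0, reg = 0xB4347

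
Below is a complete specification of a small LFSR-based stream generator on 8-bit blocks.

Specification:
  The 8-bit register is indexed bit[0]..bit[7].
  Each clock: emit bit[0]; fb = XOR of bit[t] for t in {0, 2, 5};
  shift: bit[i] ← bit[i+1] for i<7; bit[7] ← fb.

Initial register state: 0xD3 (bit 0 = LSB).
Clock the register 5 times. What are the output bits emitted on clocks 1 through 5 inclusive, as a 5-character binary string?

reg_0 = 0xD3
clock 1: out=1, reg = 0xE9
clock 2: out=1, reg = 0x74
clock 3: out=0, reg = 0x3A
clock 4: out=0, reg = 0x9D
clock 5: out=1, reg = 0x4E

11001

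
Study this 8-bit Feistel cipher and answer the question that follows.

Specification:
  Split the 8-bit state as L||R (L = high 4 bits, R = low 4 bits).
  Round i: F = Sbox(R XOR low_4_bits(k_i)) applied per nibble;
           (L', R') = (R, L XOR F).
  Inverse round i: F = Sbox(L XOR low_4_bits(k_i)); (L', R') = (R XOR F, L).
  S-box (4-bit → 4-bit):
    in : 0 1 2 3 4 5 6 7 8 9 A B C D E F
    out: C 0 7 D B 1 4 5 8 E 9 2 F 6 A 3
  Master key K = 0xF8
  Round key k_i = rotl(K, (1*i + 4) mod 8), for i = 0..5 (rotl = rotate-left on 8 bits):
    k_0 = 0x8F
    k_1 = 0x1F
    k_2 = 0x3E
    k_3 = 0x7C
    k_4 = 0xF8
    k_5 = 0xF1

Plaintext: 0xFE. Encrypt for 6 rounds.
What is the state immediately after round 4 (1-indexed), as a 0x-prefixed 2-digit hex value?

s_0 = plaintext = 0xFE
s_1 = Round(s_0, k_0) = 0xEF
s_2 = Round(s_1, k_1) = 0xF2
s_3 = Round(s_2, k_2) = 0x20
s_4 = Round(s_3, k_3) = 0x0D
s_5 = Round(s_4, k_4) = 0xD1
s_6 = Round(s_5, k_5) = 0x11

0x0D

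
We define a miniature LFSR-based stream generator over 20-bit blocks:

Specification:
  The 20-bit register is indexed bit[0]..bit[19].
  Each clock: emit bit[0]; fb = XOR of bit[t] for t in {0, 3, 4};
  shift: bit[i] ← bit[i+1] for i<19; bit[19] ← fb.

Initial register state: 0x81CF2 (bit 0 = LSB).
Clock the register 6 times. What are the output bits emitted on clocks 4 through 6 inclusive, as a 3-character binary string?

reg_0 = 0x81CF2
clock 1: out=0, reg = 0xC0E79
clock 2: out=1, reg = 0xE073C
clock 3: out=0, reg = 0x7039E
clock 4: out=0, reg = 0x381CF
clock 5: out=1, reg = 0x1C0E7
clock 6: out=1, reg = 0x8E073

011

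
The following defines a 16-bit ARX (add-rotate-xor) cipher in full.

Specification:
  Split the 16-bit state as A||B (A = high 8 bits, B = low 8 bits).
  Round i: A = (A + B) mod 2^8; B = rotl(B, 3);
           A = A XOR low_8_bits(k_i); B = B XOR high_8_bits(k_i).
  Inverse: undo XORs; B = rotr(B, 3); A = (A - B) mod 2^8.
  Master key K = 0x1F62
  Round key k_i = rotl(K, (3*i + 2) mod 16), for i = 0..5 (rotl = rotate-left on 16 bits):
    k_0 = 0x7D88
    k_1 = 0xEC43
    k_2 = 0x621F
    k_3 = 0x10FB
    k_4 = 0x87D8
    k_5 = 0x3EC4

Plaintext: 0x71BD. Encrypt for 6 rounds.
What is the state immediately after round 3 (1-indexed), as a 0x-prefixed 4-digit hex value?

0xC221

s_0 = plaintext = 0x71BD
s_1 = Round(s_0, k_0) = 0xA690
s_2 = Round(s_1, k_1) = 0x7568
s_3 = Round(s_2, k_2) = 0xC221
s_4 = Round(s_3, k_3) = 0x1819
s_5 = Round(s_4, k_4) = 0xE94F
s_6 = Round(s_5, k_5) = 0xFC44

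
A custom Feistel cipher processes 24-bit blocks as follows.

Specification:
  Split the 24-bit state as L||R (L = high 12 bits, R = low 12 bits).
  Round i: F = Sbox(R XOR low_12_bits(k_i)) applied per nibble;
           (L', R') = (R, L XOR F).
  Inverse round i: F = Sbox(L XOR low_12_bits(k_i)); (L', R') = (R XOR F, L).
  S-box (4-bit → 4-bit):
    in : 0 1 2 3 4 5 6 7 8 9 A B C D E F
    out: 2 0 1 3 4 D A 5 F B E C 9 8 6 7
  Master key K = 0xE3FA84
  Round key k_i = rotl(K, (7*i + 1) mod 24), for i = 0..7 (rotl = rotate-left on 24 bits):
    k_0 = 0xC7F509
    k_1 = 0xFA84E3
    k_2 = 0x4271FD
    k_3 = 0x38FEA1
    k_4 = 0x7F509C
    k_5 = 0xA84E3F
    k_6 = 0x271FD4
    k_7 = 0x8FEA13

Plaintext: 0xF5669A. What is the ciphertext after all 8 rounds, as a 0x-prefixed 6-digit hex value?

s_0 = plaintext = 0xF5669A
s_1 = Round(s_0, k_0) = 0x69ACE5
s_2 = Round(s_1, k_1) = 0xCE59B0
s_3 = Round(s_2, k_2) = 0x9B03AD
s_4 = Round(s_3, k_3) = 0x3AD199
s_5 = Round(s_4, k_4) = 0x199380
s_6 = Round(s_5, k_5) = 0x38095E
s_7 = Round(s_6, k_6) = 0x95E97E
s_8 = Round(s_7, k_7) = 0x97EAF6

0x97EAF6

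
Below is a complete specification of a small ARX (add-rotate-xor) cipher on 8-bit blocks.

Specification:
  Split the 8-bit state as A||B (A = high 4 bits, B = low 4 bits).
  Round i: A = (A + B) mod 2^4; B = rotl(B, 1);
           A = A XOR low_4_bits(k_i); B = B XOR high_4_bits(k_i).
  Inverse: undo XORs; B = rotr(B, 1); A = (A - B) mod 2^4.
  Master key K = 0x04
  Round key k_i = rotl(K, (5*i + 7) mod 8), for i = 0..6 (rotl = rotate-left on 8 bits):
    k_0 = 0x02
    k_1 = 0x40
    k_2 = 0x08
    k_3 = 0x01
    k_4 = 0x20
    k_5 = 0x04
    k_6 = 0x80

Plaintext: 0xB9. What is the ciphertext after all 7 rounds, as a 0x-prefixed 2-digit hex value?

0xB4

s_0 = plaintext = 0xB9
s_1 = Round(s_0, k_0) = 0x63
s_2 = Round(s_1, k_1) = 0x92
s_3 = Round(s_2, k_2) = 0x34
s_4 = Round(s_3, k_3) = 0x68
s_5 = Round(s_4, k_4) = 0xE3
s_6 = Round(s_5, k_5) = 0x56
s_7 = Round(s_6, k_6) = 0xB4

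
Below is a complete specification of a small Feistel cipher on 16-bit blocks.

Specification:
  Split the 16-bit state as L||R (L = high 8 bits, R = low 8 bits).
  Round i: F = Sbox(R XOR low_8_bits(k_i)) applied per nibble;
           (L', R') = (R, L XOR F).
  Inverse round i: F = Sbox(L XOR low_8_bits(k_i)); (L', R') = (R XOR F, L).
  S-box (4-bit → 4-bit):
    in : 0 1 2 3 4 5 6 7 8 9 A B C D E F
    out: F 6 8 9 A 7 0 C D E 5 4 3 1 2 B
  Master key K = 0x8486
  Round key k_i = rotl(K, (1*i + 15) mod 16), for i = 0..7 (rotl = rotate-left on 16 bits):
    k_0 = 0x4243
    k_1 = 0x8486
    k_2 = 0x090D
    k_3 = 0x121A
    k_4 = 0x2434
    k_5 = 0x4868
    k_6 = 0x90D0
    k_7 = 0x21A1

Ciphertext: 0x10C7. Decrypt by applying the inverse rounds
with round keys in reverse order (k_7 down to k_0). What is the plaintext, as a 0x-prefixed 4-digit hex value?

0x19C9

s_0 = ciphertext = 0x10C7
s_1 = InvRound(s_0, k_7) = 0x8110
s_2 = InvRound(s_1, k_6) = 0x6681
s_3 = InvRound(s_2, k_5) = 0x7366
s_4 = InvRound(s_3, k_4) = 0xCA73
s_5 = InvRound(s_4, k_3) = 0x6CCA
s_6 = InvRound(s_5, k_2) = 0xCC6C
s_7 = InvRound(s_6, k_1) = 0xC9CC
s_8 = InvRound(s_7, k_0) = 0x19C9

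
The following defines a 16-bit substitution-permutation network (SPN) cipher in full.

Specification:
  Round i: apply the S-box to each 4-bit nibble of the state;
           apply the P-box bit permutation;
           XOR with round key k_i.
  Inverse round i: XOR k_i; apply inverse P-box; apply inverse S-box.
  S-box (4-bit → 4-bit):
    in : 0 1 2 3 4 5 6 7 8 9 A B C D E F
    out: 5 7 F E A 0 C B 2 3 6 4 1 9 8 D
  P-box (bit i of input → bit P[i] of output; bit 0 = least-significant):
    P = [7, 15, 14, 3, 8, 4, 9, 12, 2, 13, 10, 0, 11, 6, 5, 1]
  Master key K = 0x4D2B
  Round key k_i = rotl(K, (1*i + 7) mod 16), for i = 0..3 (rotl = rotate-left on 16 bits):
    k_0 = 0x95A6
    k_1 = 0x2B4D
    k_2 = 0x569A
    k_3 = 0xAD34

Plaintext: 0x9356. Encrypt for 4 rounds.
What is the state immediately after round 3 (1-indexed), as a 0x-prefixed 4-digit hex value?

s_0 = plaintext = 0x9356
s_1 = Round(s_0, k_0) = 0xF9EF
s_2 = Round(s_1, k_1) = 0x53E3
s_3 = Round(s_2, k_2) = 0xA293
s_4 = Round(s_3, k_3) = 0x4849

0xA293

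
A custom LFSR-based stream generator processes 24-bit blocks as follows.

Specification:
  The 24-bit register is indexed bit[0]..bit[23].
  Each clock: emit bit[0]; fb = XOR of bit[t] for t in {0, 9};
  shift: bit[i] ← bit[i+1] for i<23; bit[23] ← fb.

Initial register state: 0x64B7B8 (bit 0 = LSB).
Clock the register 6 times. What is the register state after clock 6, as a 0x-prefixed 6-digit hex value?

0x8D92DE

reg_0 = 0x64B7B8
clock 1: out=0, reg = 0xB25BDC
clock 2: out=0, reg = 0xD92DEE
clock 3: out=0, reg = 0x6C96F7
clock 4: out=1, reg = 0x364B7B
clock 5: out=1, reg = 0x1B25BD
clock 6: out=1, reg = 0x8D92DE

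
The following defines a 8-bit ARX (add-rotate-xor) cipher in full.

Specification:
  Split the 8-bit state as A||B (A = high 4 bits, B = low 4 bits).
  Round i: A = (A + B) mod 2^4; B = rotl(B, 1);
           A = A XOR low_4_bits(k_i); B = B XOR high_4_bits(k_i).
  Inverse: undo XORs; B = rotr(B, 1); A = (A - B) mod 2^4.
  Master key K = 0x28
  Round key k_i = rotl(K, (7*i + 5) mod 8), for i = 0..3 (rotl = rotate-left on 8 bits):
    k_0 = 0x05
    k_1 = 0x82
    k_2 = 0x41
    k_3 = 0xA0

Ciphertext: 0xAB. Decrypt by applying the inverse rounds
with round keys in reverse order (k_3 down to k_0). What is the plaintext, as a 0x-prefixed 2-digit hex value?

s_0 = ciphertext = 0xAB
s_1 = InvRound(s_0, k_3) = 0x28
s_2 = InvRound(s_1, k_2) = 0xD6
s_3 = InvRound(s_2, k_1) = 0x87
s_4 = InvRound(s_3, k_0) = 0x2B

0x2B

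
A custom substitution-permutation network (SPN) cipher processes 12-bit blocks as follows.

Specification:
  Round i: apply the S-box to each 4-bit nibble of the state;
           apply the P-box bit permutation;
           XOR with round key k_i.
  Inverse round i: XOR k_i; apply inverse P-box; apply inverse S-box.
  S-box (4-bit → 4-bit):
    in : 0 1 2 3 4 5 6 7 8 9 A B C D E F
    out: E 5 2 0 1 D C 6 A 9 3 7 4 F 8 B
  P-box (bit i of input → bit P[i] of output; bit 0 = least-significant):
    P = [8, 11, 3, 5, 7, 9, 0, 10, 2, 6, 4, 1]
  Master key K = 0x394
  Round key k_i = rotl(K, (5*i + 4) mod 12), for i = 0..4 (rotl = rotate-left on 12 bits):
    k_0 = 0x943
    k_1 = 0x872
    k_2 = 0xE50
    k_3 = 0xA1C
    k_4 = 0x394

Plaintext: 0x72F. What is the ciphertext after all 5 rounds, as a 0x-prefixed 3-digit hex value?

0xCF4

s_0 = plaintext = 0x72F
s_1 = Round(s_0, k_0) = 0x233
s_2 = Round(s_1, k_1) = 0x832
s_3 = Round(s_2, k_2) = 0x612
s_4 = Round(s_3, k_3) = 0x28F
s_5 = Round(s_4, k_4) = 0xCF4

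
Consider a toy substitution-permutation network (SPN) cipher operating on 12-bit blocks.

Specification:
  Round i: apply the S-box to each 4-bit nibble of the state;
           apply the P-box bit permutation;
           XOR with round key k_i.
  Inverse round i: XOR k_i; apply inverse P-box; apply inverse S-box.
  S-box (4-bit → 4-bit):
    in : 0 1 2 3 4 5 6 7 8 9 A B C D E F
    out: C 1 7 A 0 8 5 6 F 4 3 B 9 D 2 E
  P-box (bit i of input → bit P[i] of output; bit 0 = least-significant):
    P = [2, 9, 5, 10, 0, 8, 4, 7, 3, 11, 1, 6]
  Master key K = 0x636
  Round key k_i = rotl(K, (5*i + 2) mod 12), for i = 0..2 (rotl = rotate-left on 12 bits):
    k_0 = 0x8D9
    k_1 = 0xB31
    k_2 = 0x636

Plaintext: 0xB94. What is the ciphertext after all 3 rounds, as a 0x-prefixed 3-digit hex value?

s_0 = plaintext = 0xB94
s_1 = Round(s_0, k_0) = 0x081
s_2 = Round(s_1, k_1) = 0xAE6
s_3 = Round(s_2, k_2) = 0xF1A

0xF1A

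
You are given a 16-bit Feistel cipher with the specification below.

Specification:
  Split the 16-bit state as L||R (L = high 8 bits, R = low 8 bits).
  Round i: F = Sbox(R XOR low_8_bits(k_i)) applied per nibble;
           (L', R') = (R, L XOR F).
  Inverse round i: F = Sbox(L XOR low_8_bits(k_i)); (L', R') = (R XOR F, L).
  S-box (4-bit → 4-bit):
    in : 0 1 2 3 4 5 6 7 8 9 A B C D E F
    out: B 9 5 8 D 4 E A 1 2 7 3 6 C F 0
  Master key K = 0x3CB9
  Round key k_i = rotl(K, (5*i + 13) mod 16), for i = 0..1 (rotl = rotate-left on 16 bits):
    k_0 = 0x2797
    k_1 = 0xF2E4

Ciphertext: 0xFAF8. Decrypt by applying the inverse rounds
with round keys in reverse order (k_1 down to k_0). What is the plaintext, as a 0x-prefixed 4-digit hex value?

0xF167

s_0 = ciphertext = 0xFAF8
s_1 = InvRound(s_0, k_1) = 0x67FA
s_2 = InvRound(s_1, k_0) = 0xF167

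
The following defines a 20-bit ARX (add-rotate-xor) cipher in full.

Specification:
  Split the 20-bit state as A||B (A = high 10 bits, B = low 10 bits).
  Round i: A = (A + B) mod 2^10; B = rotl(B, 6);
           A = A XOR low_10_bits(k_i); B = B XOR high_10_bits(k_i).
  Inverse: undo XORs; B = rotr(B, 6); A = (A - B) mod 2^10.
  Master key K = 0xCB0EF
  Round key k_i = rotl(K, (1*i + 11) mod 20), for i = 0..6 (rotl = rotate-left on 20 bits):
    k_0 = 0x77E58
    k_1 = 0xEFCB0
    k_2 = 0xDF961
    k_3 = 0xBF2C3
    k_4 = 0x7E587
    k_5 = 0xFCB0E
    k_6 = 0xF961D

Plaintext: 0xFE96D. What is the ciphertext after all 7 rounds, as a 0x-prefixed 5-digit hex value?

s_0 = plaintext = 0xFE96D
s_1 = Round(s_0, k_0) = 0xCFE89
s_2 = Round(s_1, k_1) = 0x5E1D7
s_3 = Round(s_2, k_2) = 0x8BAA3
s_4 = Round(s_3, k_3) = 0x84A16
s_5 = Round(s_4, k_4) = 0x6BC58
s_6 = Round(s_5, k_5) = 0x425F7
s_7 = Round(s_6, k_6) = 0x4763A

0x4763A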